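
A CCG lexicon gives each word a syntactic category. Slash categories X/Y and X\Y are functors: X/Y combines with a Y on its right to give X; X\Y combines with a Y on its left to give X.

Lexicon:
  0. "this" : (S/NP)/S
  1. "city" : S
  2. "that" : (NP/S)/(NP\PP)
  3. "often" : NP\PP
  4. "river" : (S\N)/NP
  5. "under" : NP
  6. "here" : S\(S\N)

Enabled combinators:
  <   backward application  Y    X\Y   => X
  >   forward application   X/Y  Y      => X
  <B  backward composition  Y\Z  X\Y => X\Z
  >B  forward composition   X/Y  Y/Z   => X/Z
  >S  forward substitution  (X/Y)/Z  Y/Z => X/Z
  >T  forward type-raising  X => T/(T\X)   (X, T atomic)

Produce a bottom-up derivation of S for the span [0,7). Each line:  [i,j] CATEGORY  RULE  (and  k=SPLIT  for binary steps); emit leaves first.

[0,1] (S/NP)/S  lex  "this"
[1,2] S  lex  "city"
[0,2] S/NP  >  k=1
[2,3] (NP/S)/(NP\PP)  lex  "that"
[3,4] NP\PP  lex  "often"
[2,4] NP/S  >  k=3
[4,5] (S\N)/NP  lex  "river"
[5,6] NP  lex  "under"
[4,6] S\N  >  k=5
[6,7] S\(S\N)  lex  "here"
[4,7] S  <  k=6
[2,7] NP  >  k=4
[0,7] S  >  k=2

[0,7] S   >
  [0,2] S/NP   >
    [0,1] "this" : (S/NP)/S
    [1,2] "city" : S
  [2,7] NP   >
    [2,4] NP/S   >
      [2,3] "that" : (NP/S)/(NP\PP)
      [3,4] "often" : NP\PP
    [4,7] S   <
      [4,6] S\N   >
        [4,5] "river" : (S\N)/NP
        [5,6] "under" : NP
      [6,7] "here" : S\(S\N)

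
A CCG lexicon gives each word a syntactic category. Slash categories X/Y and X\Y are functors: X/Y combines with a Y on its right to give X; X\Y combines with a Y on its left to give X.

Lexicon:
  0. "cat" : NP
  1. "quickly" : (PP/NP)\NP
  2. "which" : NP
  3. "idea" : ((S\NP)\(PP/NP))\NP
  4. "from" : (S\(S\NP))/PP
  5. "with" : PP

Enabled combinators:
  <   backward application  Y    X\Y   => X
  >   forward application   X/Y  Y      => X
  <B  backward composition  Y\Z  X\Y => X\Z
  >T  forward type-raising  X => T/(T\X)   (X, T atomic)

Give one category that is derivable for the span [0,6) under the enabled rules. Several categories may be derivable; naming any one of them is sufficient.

[0,6] S   <
  [0,4] S\NP   <
    [0,2] PP/NP   <
      [0,1] "cat" : NP
      [1,2] "quickly" : (PP/NP)\NP
    [2,4] (S\NP)\(PP/NP)   <
      [2,3] "which" : NP
      [3,4] "idea" : ((S\NP)\(PP/NP))\NP
  [4,6] S\(S\NP)   >
    [4,5] "from" : (S\(S\NP))/PP
    [5,6] "with" : PP

S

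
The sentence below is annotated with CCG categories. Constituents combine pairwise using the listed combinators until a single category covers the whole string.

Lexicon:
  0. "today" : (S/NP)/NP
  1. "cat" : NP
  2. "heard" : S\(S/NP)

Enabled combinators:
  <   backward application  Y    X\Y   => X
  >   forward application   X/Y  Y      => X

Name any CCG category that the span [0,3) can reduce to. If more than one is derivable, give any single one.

S

[0,3] S   <
  [0,2] S/NP   >
    [0,1] "today" : (S/NP)/NP
    [1,2] "cat" : NP
  [2,3] "heard" : S\(S/NP)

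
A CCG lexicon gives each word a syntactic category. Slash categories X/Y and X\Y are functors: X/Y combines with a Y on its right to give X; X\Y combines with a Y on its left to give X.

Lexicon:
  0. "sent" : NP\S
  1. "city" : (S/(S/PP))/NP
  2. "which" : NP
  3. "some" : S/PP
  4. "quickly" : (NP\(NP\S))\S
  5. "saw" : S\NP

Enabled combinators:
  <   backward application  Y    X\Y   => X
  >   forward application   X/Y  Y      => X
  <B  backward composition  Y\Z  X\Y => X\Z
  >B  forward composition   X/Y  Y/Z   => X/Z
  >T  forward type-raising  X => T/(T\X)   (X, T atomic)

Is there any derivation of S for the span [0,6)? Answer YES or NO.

[0,6] S   <
  [0,5] NP   <
    [0,1] "sent" : NP\S
    [1,5] NP\(NP\S)   <
      [1,4] S   >
        [1,3] S/(S/PP)   >
          [1,2] "city" : (S/(S/PP))/NP
          [2,3] "which" : NP
        [3,4] "some" : S/PP
      [4,5] "quickly" : (NP\(NP\S))\S
  [5,6] "saw" : S\NP

YES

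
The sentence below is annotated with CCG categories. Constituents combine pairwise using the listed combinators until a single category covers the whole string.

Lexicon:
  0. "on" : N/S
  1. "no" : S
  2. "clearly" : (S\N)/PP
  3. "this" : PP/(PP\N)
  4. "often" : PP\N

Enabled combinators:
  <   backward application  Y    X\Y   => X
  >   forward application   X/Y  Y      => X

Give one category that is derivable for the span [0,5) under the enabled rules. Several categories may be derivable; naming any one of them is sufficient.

S

[0,5] S   <
  [0,2] N   >
    [0,1] "on" : N/S
    [1,2] "no" : S
  [2,5] S\N   >
    [2,3] "clearly" : (S\N)/PP
    [3,5] PP   >
      [3,4] "this" : PP/(PP\N)
      [4,5] "often" : PP\N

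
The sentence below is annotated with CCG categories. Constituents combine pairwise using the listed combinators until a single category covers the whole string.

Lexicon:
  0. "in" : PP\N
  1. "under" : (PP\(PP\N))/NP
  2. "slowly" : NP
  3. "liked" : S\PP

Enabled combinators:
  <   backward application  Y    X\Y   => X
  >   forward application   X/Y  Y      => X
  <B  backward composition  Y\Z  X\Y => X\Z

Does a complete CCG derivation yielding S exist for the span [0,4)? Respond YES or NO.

YES

[0,4] S   <
  [0,3] PP   <
    [0,1] "in" : PP\N
    [1,3] PP\(PP\N)   >
      [1,2] "under" : (PP\(PP\N))/NP
      [2,3] "slowly" : NP
  [3,4] "liked" : S\PP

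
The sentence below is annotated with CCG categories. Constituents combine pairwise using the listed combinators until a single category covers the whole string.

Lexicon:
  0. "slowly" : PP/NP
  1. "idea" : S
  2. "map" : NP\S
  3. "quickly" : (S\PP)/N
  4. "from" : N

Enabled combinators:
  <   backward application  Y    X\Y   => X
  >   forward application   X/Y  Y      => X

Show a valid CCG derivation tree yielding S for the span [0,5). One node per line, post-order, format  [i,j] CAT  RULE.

[0,1] PP/NP  lex  "slowly"
[1,2] S  lex  "idea"
[2,3] NP\S  lex  "map"
[1,3] NP  <  k=2
[0,3] PP  >  k=1
[3,4] (S\PP)/N  lex  "quickly"
[4,5] N  lex  "from"
[3,5] S\PP  >  k=4
[0,5] S  <  k=3

[0,5] S   <
  [0,3] PP   >
    [0,1] "slowly" : PP/NP
    [1,3] NP   <
      [1,2] "idea" : S
      [2,3] "map" : NP\S
  [3,5] S\PP   >
    [3,4] "quickly" : (S\PP)/N
    [4,5] "from" : N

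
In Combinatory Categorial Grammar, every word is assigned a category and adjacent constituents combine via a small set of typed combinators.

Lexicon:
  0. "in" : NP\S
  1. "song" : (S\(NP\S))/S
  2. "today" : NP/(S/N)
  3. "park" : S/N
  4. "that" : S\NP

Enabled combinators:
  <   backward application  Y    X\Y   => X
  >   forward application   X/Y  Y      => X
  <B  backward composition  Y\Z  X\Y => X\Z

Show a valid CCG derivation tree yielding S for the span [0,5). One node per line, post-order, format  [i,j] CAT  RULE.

[0,1] NP\S  lex  "in"
[1,2] (S\(NP\S))/S  lex  "song"
[2,3] NP/(S/N)  lex  "today"
[3,4] S/N  lex  "park"
[2,4] NP  >  k=3
[4,5] S\NP  lex  "that"
[2,5] S  <  k=4
[1,5] S\(NP\S)  >  k=2
[0,5] S  <  k=1

[0,5] S   <
  [0,1] "in" : NP\S
  [1,5] S\(NP\S)   >
    [1,2] "song" : (S\(NP\S))/S
    [2,5] S   <
      [2,4] NP   >
        [2,3] "today" : NP/(S/N)
        [3,4] "park" : S/N
      [4,5] "that" : S\NP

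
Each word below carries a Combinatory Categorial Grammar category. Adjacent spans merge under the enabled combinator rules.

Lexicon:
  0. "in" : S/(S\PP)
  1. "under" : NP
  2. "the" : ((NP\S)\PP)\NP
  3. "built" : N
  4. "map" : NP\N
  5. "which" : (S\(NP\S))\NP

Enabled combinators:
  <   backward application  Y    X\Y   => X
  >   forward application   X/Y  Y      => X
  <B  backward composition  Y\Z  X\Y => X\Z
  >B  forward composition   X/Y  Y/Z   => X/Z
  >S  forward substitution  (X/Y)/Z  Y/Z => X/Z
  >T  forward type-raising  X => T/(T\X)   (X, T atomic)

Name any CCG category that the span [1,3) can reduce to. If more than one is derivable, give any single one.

(NP\S)\PP

[0,6] S   >
  [0,1] "in" : S/(S\PP)
  [1,6] S\PP   <B
    [1,3] (NP\S)\PP   <
      [1,2] "under" : NP
      [2,3] "the" : ((NP\S)\PP)\NP
    [3,6] S\(NP\S)   <
      [3,5] NP   <
        [3,4] "built" : N
        [4,5] "map" : NP\N
      [5,6] "which" : (S\(NP\S))\NP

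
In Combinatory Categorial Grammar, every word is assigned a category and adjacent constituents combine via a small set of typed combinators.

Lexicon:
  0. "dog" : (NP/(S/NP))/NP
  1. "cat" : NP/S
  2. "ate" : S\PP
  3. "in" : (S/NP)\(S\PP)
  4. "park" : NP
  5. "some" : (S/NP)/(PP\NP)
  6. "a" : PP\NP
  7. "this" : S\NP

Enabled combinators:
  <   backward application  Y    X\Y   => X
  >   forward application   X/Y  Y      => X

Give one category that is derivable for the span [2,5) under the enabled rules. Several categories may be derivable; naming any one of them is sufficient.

S

[0,8] S   <
  [0,7] NP   >
    [0,5] NP/(S/NP)   >
      [0,1] "dog" : (NP/(S/NP))/NP
      [1,5] NP   >
        [1,2] "cat" : NP/S
        [2,5] S   >
          [2,4] S/NP   <
            [2,3] "ate" : S\PP
            [3,4] "in" : (S/NP)\(S\PP)
          [4,5] "park" : NP
    [5,7] S/NP   >
      [5,6] "some" : (S/NP)/(PP\NP)
      [6,7] "a" : PP\NP
  [7,8] "this" : S\NP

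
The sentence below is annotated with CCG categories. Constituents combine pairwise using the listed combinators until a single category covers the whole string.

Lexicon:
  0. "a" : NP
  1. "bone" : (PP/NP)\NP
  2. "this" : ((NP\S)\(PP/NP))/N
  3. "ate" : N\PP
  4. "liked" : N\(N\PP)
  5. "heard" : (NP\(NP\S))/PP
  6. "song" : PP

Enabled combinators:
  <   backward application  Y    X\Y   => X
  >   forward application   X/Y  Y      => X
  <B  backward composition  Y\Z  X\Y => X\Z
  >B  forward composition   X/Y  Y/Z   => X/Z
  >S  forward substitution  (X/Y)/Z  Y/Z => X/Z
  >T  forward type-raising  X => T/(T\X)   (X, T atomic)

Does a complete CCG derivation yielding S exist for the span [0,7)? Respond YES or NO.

NP (PP/NP)\NP ((NP\S)\(PP/NP))/N N\PP N\(N\PP) (NP\(NP\S))/PP PP
CKY chart[0,7] = {N/(N\NP), NP, NP/(NP\NP), PP/(PP\NP), S/(S\NP)}; S ∉ chart

NO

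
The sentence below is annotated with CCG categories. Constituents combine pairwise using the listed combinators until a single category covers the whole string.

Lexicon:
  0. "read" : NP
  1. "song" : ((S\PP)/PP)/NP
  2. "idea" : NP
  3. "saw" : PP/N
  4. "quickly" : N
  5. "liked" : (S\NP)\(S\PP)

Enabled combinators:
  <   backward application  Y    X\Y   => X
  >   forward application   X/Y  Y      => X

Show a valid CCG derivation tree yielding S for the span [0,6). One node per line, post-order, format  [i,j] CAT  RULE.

[0,1] NP  lex  "read"
[1,2] ((S\PP)/PP)/NP  lex  "song"
[2,3] NP  lex  "idea"
[1,3] (S\PP)/PP  >  k=2
[3,4] PP/N  lex  "saw"
[4,5] N  lex  "quickly"
[3,5] PP  >  k=4
[1,5] S\PP  >  k=3
[5,6] (S\NP)\(S\PP)  lex  "liked"
[1,6] S\NP  <  k=5
[0,6] S  <  k=1

[0,6] S   <
  [0,1] "read" : NP
  [1,6] S\NP   <
    [1,5] S\PP   >
      [1,3] (S\PP)/PP   >
        [1,2] "song" : ((S\PP)/PP)/NP
        [2,3] "idea" : NP
      [3,5] PP   >
        [3,4] "saw" : PP/N
        [4,5] "quickly" : N
    [5,6] "liked" : (S\NP)\(S\PP)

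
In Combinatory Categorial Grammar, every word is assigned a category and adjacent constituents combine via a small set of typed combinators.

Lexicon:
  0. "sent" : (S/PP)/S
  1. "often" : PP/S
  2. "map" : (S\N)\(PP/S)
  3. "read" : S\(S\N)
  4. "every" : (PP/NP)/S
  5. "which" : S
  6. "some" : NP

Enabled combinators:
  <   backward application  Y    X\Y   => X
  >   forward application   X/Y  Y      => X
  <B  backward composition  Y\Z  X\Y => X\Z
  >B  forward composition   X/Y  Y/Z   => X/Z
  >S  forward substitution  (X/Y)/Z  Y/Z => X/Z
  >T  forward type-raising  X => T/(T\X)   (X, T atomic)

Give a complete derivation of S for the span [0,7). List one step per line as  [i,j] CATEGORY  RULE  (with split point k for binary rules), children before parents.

[0,1] (S/PP)/S  lex  "sent"
[1,2] PP/S  lex  "often"
[2,3] (S\N)\(PP/S)  lex  "map"
[1,3] S\N  <  k=2
[3,4] S\(S\N)  lex  "read"
[1,4] S  <  k=3
[0,4] S/PP  >  k=1
[4,5] (PP/NP)/S  lex  "every"
[5,6] S  lex  "which"
[4,6] PP/NP  >  k=5
[6,7] NP  lex  "some"
[4,7] PP  >  k=6
[0,7] S  >  k=4

[0,7] S   >
  [0,4] S/PP   >
    [0,1] "sent" : (S/PP)/S
    [1,4] S   <
      [1,3] S\N   <
        [1,2] "often" : PP/S
        [2,3] "map" : (S\N)\(PP/S)
      [3,4] "read" : S\(S\N)
  [4,7] PP   >
    [4,6] PP/NP   >
      [4,5] "every" : (PP/NP)/S
      [5,6] "which" : S
    [6,7] "some" : NP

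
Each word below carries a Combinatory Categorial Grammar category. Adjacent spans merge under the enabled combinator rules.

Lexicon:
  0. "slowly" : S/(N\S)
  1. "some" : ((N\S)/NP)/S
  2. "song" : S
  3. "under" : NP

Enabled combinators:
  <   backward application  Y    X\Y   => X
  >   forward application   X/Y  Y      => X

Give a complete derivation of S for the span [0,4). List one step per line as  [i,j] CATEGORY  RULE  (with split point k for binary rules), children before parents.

[0,1] S/(N\S)  lex  "slowly"
[1,2] ((N\S)/NP)/S  lex  "some"
[2,3] S  lex  "song"
[1,3] (N\S)/NP  >  k=2
[3,4] NP  lex  "under"
[1,4] N\S  >  k=3
[0,4] S  >  k=1

[0,4] S   >
  [0,1] "slowly" : S/(N\S)
  [1,4] N\S   >
    [1,3] (N\S)/NP   >
      [1,2] "some" : ((N\S)/NP)/S
      [2,3] "song" : S
    [3,4] "under" : NP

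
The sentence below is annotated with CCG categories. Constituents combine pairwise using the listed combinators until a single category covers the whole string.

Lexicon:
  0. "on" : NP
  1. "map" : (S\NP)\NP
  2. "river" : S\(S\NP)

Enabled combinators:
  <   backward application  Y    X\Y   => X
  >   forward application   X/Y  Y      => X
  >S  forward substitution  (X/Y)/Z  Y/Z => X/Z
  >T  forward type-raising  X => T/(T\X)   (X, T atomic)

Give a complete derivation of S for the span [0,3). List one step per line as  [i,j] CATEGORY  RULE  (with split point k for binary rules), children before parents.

[0,1] NP  lex  "on"
[1,2] (S\NP)\NP  lex  "map"
[0,2] S\NP  <  k=1
[2,3] S\(S\NP)  lex  "river"
[0,3] S  <  k=2

[0,3] S   <
  [0,2] S\NP   <
    [0,1] "on" : NP
    [1,2] "map" : (S\NP)\NP
  [2,3] "river" : S\(S\NP)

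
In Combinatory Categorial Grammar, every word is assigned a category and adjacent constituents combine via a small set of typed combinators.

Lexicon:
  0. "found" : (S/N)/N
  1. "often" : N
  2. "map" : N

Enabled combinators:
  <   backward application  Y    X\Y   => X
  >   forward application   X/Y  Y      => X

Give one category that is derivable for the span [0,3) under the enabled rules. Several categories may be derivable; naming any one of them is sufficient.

[0,3] S   >
  [0,2] S/N   >
    [0,1] "found" : (S/N)/N
    [1,2] "often" : N
  [2,3] "map" : N

S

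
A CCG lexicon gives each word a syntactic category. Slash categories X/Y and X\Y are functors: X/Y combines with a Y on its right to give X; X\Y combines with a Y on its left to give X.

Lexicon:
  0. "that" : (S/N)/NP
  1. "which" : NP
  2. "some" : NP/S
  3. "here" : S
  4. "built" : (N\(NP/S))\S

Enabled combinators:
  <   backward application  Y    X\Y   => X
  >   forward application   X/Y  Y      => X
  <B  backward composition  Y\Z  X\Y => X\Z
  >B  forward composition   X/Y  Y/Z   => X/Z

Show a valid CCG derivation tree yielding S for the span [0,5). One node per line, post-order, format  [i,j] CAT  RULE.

[0,1] (S/N)/NP  lex  "that"
[1,2] NP  lex  "which"
[0,2] S/N  >  k=1
[2,3] NP/S  lex  "some"
[3,4] S  lex  "here"
[4,5] (N\(NP/S))\S  lex  "built"
[3,5] N\(NP/S)  <  k=4
[2,5] N  <  k=3
[0,5] S  >  k=2

[0,5] S   >
  [0,2] S/N   >
    [0,1] "that" : (S/N)/NP
    [1,2] "which" : NP
  [2,5] N   <
    [2,3] "some" : NP/S
    [3,5] N\(NP/S)   <
      [3,4] "here" : S
      [4,5] "built" : (N\(NP/S))\S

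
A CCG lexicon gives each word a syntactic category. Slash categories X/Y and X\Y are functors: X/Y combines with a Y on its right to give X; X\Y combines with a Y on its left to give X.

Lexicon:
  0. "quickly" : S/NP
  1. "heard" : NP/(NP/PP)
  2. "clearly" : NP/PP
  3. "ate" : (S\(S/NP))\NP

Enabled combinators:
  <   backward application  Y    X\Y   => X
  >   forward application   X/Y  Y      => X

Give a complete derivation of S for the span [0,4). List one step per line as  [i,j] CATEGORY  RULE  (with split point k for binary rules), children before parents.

[0,1] S/NP  lex  "quickly"
[1,2] NP/(NP/PP)  lex  "heard"
[2,3] NP/PP  lex  "clearly"
[1,3] NP  >  k=2
[3,4] (S\(S/NP))\NP  lex  "ate"
[1,4] S\(S/NP)  <  k=3
[0,4] S  <  k=1

[0,4] S   <
  [0,1] "quickly" : S/NP
  [1,4] S\(S/NP)   <
    [1,3] NP   >
      [1,2] "heard" : NP/(NP/PP)
      [2,3] "clearly" : NP/PP
    [3,4] "ate" : (S\(S/NP))\NP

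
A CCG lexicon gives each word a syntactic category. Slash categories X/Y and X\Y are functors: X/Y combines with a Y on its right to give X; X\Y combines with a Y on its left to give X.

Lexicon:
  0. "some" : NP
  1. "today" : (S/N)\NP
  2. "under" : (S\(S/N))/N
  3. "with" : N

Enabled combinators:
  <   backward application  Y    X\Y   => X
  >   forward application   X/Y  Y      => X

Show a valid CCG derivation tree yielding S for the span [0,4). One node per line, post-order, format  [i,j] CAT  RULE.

[0,4] S   <
  [0,2] S/N   <
    [0,1] "some" : NP
    [1,2] "today" : (S/N)\NP
  [2,4] S\(S/N)   >
    [2,3] "under" : (S\(S/N))/N
    [3,4] "with" : N

[0,1] NP  lex  "some"
[1,2] (S/N)\NP  lex  "today"
[0,2] S/N  <  k=1
[2,3] (S\(S/N))/N  lex  "under"
[3,4] N  lex  "with"
[2,4] S\(S/N)  >  k=3
[0,4] S  <  k=2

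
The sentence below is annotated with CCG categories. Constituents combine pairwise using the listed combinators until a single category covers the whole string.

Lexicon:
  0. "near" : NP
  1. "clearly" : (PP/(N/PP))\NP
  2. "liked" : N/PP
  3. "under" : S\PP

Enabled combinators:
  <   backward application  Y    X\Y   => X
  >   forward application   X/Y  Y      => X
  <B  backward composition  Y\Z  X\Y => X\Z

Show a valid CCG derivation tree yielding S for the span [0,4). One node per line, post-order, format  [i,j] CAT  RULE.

[0,1] NP  lex  "near"
[1,2] (PP/(N/PP))\NP  lex  "clearly"
[0,2] PP/(N/PP)  <  k=1
[2,3] N/PP  lex  "liked"
[0,3] PP  >  k=2
[3,4] S\PP  lex  "under"
[0,4] S  <  k=3

[0,4] S   <
  [0,3] PP   >
    [0,2] PP/(N/PP)   <
      [0,1] "near" : NP
      [1,2] "clearly" : (PP/(N/PP))\NP
    [2,3] "liked" : N/PP
  [3,4] "under" : S\PP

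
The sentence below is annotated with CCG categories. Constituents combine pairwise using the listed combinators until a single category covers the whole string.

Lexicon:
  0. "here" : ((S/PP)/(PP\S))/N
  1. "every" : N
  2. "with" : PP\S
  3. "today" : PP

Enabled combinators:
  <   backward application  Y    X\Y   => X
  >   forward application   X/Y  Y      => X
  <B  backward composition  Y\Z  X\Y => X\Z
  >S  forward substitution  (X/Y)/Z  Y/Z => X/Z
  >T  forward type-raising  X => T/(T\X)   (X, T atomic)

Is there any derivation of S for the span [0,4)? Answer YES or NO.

YES

[0,4] S   >
  [0,3] S/PP   >
    [0,2] (S/PP)/(PP\S)   >
      [0,1] "here" : ((S/PP)/(PP\S))/N
      [1,2] "every" : N
    [2,3] "with" : PP\S
  [3,4] "today" : PP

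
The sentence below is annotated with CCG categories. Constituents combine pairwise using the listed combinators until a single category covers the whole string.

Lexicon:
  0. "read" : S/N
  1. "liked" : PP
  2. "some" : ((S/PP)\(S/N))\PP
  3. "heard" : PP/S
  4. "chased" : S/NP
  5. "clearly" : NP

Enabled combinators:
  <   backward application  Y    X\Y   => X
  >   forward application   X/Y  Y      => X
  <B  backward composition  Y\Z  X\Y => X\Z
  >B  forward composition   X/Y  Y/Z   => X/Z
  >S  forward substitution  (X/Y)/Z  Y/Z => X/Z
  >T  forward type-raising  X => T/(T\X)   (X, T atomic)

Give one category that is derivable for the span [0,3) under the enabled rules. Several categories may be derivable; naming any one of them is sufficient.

[0,6] S   >
  [0,3] S/PP   <
    [0,1] "read" : S/N
    [1,3] (S/PP)\(S/N)   <
      [1,2] "liked" : PP
      [2,3] "some" : ((S/PP)\(S/N))\PP
  [3,6] PP   >
    [3,5] PP/NP   >B
      [3,4] "heard" : PP/S
      [4,5] "chased" : S/NP
    [5,6] "clearly" : NP

S/PP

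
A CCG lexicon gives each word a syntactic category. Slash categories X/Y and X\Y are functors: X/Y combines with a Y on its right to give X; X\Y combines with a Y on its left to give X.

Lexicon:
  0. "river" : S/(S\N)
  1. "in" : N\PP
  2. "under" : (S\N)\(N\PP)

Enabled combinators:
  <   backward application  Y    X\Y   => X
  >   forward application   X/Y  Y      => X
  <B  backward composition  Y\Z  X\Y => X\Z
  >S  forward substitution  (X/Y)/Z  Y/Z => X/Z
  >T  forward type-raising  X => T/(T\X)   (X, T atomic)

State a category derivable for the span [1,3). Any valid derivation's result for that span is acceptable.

S\N

[0,3] S   >
  [0,1] "river" : S/(S\N)
  [1,3] S\N   <
    [1,2] "in" : N\PP
    [2,3] "under" : (S\N)\(N\PP)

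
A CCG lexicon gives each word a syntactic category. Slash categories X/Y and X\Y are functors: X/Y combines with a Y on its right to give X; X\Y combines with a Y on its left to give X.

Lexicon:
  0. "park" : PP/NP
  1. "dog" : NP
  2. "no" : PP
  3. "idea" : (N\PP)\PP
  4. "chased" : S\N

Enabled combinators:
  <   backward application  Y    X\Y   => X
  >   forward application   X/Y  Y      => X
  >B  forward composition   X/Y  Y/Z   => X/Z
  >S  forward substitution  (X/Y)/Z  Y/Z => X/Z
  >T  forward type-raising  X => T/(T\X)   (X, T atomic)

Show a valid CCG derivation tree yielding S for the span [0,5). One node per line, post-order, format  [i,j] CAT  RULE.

[0,5] S   <
  [0,4] N   <
    [0,2] PP   >
      [0,1] "park" : PP/NP
      [1,2] "dog" : NP
    [2,4] N\PP   <
      [2,3] "no" : PP
      [3,4] "idea" : (N\PP)\PP
  [4,5] "chased" : S\N

[0,1] PP/NP  lex  "park"
[1,2] NP  lex  "dog"
[0,2] PP  >  k=1
[2,3] PP  lex  "no"
[3,4] (N\PP)\PP  lex  "idea"
[2,4] N\PP  <  k=3
[0,4] N  <  k=2
[4,5] S\N  lex  "chased"
[0,5] S  <  k=4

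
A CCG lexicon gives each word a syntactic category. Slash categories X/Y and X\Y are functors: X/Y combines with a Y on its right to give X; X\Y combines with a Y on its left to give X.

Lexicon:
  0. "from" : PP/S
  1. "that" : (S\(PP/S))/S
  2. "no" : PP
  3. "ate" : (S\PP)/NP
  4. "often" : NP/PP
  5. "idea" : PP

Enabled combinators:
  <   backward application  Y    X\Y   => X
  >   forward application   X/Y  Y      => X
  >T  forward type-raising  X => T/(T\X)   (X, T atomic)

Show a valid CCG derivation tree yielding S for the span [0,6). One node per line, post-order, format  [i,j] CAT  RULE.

[0,6] S   <
  [0,1] "from" : PP/S
  [1,6] S\(PP/S)   >
    [1,2] "that" : (S\(PP/S))/S
    [2,6] S   >
      [2,3] S/(S\PP)   >T
        [2,3] "no" : PP
      [3,6] S\PP   >
        [3,4] "ate" : (S\PP)/NP
        [4,6] NP   >
          [4,5] "often" : NP/PP
          [5,6] "idea" : PP

[0,1] PP/S  lex  "from"
[1,2] (S\(PP/S))/S  lex  "that"
[2,3] PP  lex  "no"
[2,3] S/(S\PP)  >T
[3,4] (S\PP)/NP  lex  "ate"
[4,5] NP/PP  lex  "often"
[5,6] PP  lex  "idea"
[4,6] NP  >  k=5
[3,6] S\PP  >  k=4
[2,6] S  >  k=3
[1,6] S\(PP/S)  >  k=2
[0,6] S  <  k=1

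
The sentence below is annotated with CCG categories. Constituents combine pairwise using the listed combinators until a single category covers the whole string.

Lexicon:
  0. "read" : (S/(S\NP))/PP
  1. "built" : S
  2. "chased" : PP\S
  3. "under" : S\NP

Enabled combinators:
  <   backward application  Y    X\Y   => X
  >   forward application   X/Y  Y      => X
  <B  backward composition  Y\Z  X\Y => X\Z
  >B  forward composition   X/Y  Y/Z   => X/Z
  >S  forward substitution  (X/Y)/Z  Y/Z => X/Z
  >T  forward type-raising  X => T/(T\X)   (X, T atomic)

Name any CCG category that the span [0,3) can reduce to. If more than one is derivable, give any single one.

S/(S\NP)

[0,4] S   >
  [0,3] S/(S\NP)   >
    [0,1] "read" : (S/(S\NP))/PP
    [1,3] PP   >
      [1,2] PP/(PP\S)   >T
        [1,2] "built" : S
      [2,3] "chased" : PP\S
  [3,4] "under" : S\NP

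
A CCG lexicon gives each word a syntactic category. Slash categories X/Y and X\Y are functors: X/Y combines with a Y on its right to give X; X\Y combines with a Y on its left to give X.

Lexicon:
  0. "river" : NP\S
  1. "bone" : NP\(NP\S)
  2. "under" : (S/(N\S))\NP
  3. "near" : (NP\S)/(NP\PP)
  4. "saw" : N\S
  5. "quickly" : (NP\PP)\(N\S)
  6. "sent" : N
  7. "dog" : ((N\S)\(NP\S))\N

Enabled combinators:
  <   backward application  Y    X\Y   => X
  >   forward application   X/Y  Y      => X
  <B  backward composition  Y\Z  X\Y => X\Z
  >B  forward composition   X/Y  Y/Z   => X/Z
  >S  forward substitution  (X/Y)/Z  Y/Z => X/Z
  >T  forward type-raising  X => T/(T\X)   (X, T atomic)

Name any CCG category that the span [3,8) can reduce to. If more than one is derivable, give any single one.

[0,8] S   >
  [0,3] S/(N\S)   <
    [0,2] NP   <
      [0,1] "river" : NP\S
      [1,2] "bone" : NP\(NP\S)
    [2,3] "under" : (S/(N\S))\NP
  [3,8] N\S   <
    [3,6] NP\S   >
      [3,4] "near" : (NP\S)/(NP\PP)
      [4,6] NP\PP   <
        [4,5] "saw" : N\S
        [5,6] "quickly" : (NP\PP)\(N\S)
    [6,8] (N\S)\(NP\S)   <
      [6,7] "sent" : N
      [7,8] "dog" : ((N\S)\(NP\S))\N

N\S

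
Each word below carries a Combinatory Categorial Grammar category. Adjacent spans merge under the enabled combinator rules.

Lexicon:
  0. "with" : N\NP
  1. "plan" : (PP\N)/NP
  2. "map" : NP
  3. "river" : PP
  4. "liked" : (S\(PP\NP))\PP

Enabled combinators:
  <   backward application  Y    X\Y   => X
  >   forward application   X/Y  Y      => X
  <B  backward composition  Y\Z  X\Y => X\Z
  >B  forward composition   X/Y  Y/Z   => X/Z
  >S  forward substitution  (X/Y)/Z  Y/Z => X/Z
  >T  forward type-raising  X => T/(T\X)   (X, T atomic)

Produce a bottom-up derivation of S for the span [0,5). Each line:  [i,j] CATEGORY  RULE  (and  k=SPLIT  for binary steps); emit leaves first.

[0,5] S   <
  [0,3] PP\NP   <B
    [0,1] "with" : N\NP
    [1,3] PP\N   >
      [1,2] "plan" : (PP\N)/NP
      [2,3] "map" : NP
  [3,5] S\(PP\NP)   <
    [3,4] "river" : PP
    [4,5] "liked" : (S\(PP\NP))\PP

[0,1] N\NP  lex  "with"
[1,2] (PP\N)/NP  lex  "plan"
[2,3] NP  lex  "map"
[1,3] PP\N  >  k=2
[0,3] PP\NP  <B  k=1
[3,4] PP  lex  "river"
[4,5] (S\(PP\NP))\PP  lex  "liked"
[3,5] S\(PP\NP)  <  k=4
[0,5] S  <  k=3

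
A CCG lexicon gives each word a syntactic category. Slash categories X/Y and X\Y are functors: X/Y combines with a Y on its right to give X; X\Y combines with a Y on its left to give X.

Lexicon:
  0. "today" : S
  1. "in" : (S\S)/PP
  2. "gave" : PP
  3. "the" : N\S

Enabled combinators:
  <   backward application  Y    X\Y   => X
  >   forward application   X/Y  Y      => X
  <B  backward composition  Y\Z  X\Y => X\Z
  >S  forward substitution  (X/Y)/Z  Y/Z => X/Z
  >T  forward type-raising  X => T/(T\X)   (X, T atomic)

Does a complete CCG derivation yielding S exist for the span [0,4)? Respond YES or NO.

NO

S (S\S)/PP PP N\S
CKY chart[0,4] = {N, N/(N\N), NP/(NP\N), PP/(PP\N), S/(S\N)}; S ∉ chart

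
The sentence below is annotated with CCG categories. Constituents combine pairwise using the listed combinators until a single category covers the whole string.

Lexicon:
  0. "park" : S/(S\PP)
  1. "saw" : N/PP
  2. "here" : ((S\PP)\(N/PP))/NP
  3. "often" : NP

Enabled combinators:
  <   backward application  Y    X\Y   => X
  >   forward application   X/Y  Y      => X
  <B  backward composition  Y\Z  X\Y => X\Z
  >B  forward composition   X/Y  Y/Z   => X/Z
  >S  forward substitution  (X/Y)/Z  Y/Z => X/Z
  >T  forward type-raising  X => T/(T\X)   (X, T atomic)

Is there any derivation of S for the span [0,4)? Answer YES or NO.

YES

[0,4] S   >
  [0,1] "park" : S/(S\PP)
  [1,4] S\PP   <
    [1,2] "saw" : N/PP
    [2,4] (S\PP)\(N/PP)   >
      [2,3] "here" : ((S\PP)\(N/PP))/NP
      [3,4] "often" : NP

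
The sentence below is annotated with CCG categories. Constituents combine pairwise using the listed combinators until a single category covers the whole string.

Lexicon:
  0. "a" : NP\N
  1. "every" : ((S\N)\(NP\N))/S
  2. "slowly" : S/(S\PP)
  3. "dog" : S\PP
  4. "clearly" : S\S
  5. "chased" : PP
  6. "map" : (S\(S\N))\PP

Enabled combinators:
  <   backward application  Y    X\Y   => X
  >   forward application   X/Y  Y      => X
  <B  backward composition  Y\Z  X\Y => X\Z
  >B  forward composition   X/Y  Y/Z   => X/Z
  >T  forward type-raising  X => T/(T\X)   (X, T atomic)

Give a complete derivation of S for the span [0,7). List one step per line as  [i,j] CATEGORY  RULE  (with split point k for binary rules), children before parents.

[0,1] NP\N  lex  "a"
[1,2] ((S\N)\(NP\N))/S  lex  "every"
[2,3] S/(S\PP)  lex  "slowly"
[3,4] S\PP  lex  "dog"
[4,5] S\S  lex  "clearly"
[3,5] S\PP  <B  k=4
[2,5] S  >  k=3
[1,5] (S\N)\(NP\N)  >  k=2
[0,5] S\N  <  k=1
[5,6] PP  lex  "chased"
[6,7] (S\(S\N))\PP  lex  "map"
[5,7] S\(S\N)  <  k=6
[0,7] S  <  k=5

[0,7] S   <
  [0,5] S\N   <
    [0,1] "a" : NP\N
    [1,5] (S\N)\(NP\N)   >
      [1,2] "every" : ((S\N)\(NP\N))/S
      [2,5] S   >
        [2,3] "slowly" : S/(S\PP)
        [3,5] S\PP   <B
          [3,4] "dog" : S\PP
          [4,5] "clearly" : S\S
  [5,7] S\(S\N)   <
    [5,6] "chased" : PP
    [6,7] "map" : (S\(S\N))\PP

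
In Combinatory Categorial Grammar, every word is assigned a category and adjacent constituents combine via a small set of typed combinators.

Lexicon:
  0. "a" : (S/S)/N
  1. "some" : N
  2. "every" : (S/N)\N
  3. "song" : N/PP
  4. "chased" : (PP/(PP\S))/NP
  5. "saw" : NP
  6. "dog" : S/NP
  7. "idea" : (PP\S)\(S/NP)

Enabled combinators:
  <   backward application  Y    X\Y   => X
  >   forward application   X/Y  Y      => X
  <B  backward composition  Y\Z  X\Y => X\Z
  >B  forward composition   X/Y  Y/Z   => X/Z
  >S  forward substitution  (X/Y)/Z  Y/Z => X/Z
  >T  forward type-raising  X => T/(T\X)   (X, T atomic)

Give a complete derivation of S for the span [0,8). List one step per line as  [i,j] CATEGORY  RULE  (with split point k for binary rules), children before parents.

[0,1] (S/S)/N  lex  "a"
[1,2] N  lex  "some"
[2,3] (S/N)\N  lex  "every"
[1,3] S/N  <  k=2
[0,3] S/N  >S  k=1
[3,4] N/PP  lex  "song"
[4,5] (PP/(PP\S))/NP  lex  "chased"
[5,6] NP  lex  "saw"
[4,6] PP/(PP\S)  >  k=5
[6,7] S/NP  lex  "dog"
[7,8] (PP\S)\(S/NP)  lex  "idea"
[6,8] PP\S  <  k=7
[4,8] PP  >  k=6
[3,8] N  >  k=4
[0,8] S  >  k=3

[0,8] S   >
  [0,3] S/N   >S
    [0,1] "a" : (S/S)/N
    [1,3] S/N   <
      [1,2] "some" : N
      [2,3] "every" : (S/N)\N
  [3,8] N   >
    [3,4] "song" : N/PP
    [4,8] PP   >
      [4,6] PP/(PP\S)   >
        [4,5] "chased" : (PP/(PP\S))/NP
        [5,6] "saw" : NP
      [6,8] PP\S   <
        [6,7] "dog" : S/NP
        [7,8] "idea" : (PP\S)\(S/NP)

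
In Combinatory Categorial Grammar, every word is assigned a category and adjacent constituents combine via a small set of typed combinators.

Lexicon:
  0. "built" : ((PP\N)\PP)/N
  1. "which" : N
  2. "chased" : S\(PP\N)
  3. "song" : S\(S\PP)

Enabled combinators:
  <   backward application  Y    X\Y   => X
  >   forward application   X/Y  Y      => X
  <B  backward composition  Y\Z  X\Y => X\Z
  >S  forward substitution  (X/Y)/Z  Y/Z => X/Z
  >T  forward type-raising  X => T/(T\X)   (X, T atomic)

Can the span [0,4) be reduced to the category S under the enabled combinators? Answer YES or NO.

YES

[0,4] S   <
  [0,3] S\PP   <B
    [0,2] (PP\N)\PP   >
      [0,1] "built" : ((PP\N)\PP)/N
      [1,2] "which" : N
    [2,3] "chased" : S\(PP\N)
  [3,4] "song" : S\(S\PP)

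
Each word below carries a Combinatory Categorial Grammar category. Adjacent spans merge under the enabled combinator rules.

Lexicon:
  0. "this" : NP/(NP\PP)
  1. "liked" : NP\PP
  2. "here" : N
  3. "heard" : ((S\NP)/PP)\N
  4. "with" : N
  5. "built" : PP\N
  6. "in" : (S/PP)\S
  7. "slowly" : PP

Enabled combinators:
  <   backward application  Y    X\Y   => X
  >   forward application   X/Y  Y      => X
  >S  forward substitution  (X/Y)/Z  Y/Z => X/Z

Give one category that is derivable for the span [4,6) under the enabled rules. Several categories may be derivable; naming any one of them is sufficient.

PP

[0,8] S   >
  [0,7] S/PP   <
    [0,6] S   <
      [0,2] NP   >
        [0,1] "this" : NP/(NP\PP)
        [1,2] "liked" : NP\PP
      [2,6] S\NP   >
        [2,4] (S\NP)/PP   <
          [2,3] "here" : N
          [3,4] "heard" : ((S\NP)/PP)\N
        [4,6] PP   <
          [4,5] "with" : N
          [5,6] "built" : PP\N
    [6,7] "in" : (S/PP)\S
  [7,8] "slowly" : PP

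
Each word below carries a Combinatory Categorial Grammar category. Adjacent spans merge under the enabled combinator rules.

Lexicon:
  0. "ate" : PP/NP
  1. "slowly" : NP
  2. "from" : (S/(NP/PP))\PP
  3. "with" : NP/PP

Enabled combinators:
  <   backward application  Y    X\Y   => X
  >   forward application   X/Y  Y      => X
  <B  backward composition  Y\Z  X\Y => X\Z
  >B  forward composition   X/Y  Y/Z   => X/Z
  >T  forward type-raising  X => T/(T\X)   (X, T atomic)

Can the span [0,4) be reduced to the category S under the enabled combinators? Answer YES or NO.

[0,4] S   >
  [0,3] S/(NP/PP)   <
    [0,2] PP   >
      [0,1] "ate" : PP/NP
      [1,2] "slowly" : NP
    [2,3] "from" : (S/(NP/PP))\PP
  [3,4] "with" : NP/PP

YES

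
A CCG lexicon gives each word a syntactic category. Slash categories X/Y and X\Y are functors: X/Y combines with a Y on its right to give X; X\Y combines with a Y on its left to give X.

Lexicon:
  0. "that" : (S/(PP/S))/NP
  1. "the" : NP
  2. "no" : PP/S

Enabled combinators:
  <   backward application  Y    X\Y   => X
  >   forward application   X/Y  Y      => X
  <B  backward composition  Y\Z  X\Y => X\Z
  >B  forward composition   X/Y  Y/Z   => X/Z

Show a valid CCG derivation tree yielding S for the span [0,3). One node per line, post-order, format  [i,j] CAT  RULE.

[0,1] (S/(PP/S))/NP  lex  "that"
[1,2] NP  lex  "the"
[0,2] S/(PP/S)  >  k=1
[2,3] PP/S  lex  "no"
[0,3] S  >  k=2

[0,3] S   >
  [0,2] S/(PP/S)   >
    [0,1] "that" : (S/(PP/S))/NP
    [1,2] "the" : NP
  [2,3] "no" : PP/S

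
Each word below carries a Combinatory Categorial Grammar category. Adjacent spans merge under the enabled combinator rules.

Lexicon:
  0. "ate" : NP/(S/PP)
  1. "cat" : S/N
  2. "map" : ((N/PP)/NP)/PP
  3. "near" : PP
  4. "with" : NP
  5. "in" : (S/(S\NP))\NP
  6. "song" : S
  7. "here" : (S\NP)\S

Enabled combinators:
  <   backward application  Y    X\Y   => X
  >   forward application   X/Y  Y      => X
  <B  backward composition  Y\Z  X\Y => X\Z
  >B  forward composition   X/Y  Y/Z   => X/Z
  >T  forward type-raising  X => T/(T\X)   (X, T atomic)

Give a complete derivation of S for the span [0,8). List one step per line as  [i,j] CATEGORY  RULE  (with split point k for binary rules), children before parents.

[0,8] S   >
  [0,6] S/(S\NP)   <
    [0,5] NP   >
      [0,1] "ate" : NP/(S/PP)
      [1,5] S/PP   >B
        [1,2] "cat" : S/N
        [2,5] N/PP   >
          [2,4] (N/PP)/NP   >
            [2,3] "map" : ((N/PP)/NP)/PP
            [3,4] "near" : PP
          [4,5] "with" : NP
    [5,6] "in" : (S/(S\NP))\NP
  [6,8] S\NP   <
    [6,7] "song" : S
    [7,8] "here" : (S\NP)\S

[0,1] NP/(S/PP)  lex  "ate"
[1,2] S/N  lex  "cat"
[2,3] ((N/PP)/NP)/PP  lex  "map"
[3,4] PP  lex  "near"
[2,4] (N/PP)/NP  >  k=3
[4,5] NP  lex  "with"
[2,5] N/PP  >  k=4
[1,5] S/PP  >B  k=2
[0,5] NP  >  k=1
[5,6] (S/(S\NP))\NP  lex  "in"
[0,6] S/(S\NP)  <  k=5
[6,7] S  lex  "song"
[7,8] (S\NP)\S  lex  "here"
[6,8] S\NP  <  k=7
[0,8] S  >  k=6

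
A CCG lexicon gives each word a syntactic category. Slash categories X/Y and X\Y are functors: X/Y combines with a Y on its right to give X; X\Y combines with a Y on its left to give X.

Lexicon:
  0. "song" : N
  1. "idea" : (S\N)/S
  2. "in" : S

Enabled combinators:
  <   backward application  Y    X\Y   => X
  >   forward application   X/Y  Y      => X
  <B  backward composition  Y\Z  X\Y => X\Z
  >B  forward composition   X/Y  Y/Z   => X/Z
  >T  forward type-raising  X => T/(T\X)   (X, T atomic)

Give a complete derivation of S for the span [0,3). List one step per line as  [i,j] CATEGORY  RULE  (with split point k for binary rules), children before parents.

[0,1] N  lex  "song"
[1,2] (S\N)/S  lex  "idea"
[2,3] S  lex  "in"
[1,3] S\N  >  k=2
[0,3] S  <  k=1

[0,3] S   <
  [0,1] "song" : N
  [1,3] S\N   >
    [1,2] "idea" : (S\N)/S
    [2,3] "in" : S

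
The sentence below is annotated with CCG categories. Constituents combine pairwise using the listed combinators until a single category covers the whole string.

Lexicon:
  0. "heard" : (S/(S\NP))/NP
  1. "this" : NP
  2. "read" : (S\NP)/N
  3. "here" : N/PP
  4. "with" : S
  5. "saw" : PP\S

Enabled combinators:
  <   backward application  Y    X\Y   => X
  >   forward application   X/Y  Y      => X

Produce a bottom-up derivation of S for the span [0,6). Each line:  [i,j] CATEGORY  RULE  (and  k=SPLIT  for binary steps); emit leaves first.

[0,6] S   >
  [0,2] S/(S\NP)   >
    [0,1] "heard" : (S/(S\NP))/NP
    [1,2] "this" : NP
  [2,6] S\NP   >
    [2,3] "read" : (S\NP)/N
    [3,6] N   >
      [3,4] "here" : N/PP
      [4,6] PP   <
        [4,5] "with" : S
        [5,6] "saw" : PP\S

[0,1] (S/(S\NP))/NP  lex  "heard"
[1,2] NP  lex  "this"
[0,2] S/(S\NP)  >  k=1
[2,3] (S\NP)/N  lex  "read"
[3,4] N/PP  lex  "here"
[4,5] S  lex  "with"
[5,6] PP\S  lex  "saw"
[4,6] PP  <  k=5
[3,6] N  >  k=4
[2,6] S\NP  >  k=3
[0,6] S  >  k=2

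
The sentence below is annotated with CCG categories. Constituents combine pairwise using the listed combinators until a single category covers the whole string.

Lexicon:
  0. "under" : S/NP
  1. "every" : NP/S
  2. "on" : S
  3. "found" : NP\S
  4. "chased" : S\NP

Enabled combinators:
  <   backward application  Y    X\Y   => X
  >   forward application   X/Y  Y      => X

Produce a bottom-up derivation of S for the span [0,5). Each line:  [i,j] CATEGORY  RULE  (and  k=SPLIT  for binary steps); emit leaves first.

[0,5] S   >
  [0,1] "under" : S/NP
  [1,5] NP   >
    [1,2] "every" : NP/S
    [2,5] S   <
      [2,4] NP   <
        [2,3] "on" : S
        [3,4] "found" : NP\S
      [4,5] "chased" : S\NP

[0,1] S/NP  lex  "under"
[1,2] NP/S  lex  "every"
[2,3] S  lex  "on"
[3,4] NP\S  lex  "found"
[2,4] NP  <  k=3
[4,5] S\NP  lex  "chased"
[2,5] S  <  k=4
[1,5] NP  >  k=2
[0,5] S  >  k=1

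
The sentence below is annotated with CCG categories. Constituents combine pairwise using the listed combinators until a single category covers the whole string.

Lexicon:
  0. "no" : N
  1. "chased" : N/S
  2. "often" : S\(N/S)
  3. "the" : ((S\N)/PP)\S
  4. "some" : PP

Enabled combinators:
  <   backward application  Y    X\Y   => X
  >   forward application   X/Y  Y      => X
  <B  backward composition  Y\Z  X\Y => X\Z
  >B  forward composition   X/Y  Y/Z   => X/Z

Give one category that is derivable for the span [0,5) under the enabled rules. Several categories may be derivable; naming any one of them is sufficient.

S

[0,5] S   <
  [0,1] "no" : N
  [1,5] S\N   >
    [1,4] (S\N)/PP   <
      [1,3] S   <
        [1,2] "chased" : N/S
        [2,3] "often" : S\(N/S)
      [3,4] "the" : ((S\N)/PP)\S
    [4,5] "some" : PP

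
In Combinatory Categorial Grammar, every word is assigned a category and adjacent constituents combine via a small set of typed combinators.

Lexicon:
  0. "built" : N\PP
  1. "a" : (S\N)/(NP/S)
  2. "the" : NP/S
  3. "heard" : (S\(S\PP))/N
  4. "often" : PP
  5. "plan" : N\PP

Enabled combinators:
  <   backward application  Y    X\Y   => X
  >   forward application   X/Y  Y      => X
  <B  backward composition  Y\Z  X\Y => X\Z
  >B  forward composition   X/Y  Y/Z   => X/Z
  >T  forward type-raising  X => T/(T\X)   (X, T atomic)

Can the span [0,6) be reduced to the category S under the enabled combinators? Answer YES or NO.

[0,6] S   <
  [0,3] S\PP   <B
    [0,1] "built" : N\PP
    [1,3] S\N   >
      [1,2] "a" : (S\N)/(NP/S)
      [2,3] "the" : NP/S
  [3,6] S\(S\PP)   >
    [3,4] "heard" : (S\(S\PP))/N
    [4,6] N   <
      [4,5] "often" : PP
      [5,6] "plan" : N\PP

YES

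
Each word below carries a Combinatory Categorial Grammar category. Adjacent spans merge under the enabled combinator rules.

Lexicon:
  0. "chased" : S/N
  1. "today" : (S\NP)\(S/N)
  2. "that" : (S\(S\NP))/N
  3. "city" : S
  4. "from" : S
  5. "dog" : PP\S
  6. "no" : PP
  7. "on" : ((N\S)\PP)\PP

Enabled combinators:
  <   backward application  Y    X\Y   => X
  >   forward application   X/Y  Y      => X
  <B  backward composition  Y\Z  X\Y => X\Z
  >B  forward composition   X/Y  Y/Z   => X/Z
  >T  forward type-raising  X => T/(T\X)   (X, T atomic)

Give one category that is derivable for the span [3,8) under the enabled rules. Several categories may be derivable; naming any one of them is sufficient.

[0,8] S   <
  [0,2] S\NP   <
    [0,1] "chased" : S/N
    [1,2] "today" : (S\NP)\(S/N)
  [2,8] S\(S\NP)   >
    [2,3] "that" : (S\(S\NP))/N
    [3,8] N   <
      [3,4] "city" : S
      [4,8] N\S   <
        [4,6] PP   >
          [4,5] PP/(PP\S)   >T
            [4,5] "from" : S
          [5,6] "dog" : PP\S
        [6,8] (N\S)\PP   <
          [6,7] "no" : PP
          [7,8] "on" : ((N\S)\PP)\PP

N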